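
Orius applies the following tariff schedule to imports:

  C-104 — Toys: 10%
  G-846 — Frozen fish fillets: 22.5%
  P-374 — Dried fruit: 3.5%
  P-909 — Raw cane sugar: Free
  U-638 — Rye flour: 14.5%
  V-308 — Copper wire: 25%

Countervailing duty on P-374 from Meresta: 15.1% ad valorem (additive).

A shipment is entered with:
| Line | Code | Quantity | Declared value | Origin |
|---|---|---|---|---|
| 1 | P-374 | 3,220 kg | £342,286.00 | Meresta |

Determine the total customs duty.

£63,665.20

Line 1 (P-374, Meresta, 3,220 kg, £342,286.00):
Base rate for P-374 is 3.5%.
Additional duty on P-374 from Meresta: +15.1%. Applied ad valorem rate: 3.5% + 15.1% = 18.6%.
Duty = £342,286.00 × 18.6% = £63,665.20.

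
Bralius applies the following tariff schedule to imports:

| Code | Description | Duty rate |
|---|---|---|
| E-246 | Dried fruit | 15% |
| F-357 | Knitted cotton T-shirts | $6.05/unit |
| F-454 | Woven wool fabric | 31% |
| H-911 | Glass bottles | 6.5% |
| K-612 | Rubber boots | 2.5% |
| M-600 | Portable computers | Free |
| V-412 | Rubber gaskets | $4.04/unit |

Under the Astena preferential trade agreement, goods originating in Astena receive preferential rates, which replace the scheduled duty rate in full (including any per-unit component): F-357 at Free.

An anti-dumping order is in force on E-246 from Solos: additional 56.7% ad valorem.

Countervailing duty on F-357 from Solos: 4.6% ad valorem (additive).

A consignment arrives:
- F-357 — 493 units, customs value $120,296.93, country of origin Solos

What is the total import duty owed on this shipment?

$8,516.31

Line 1 (F-357, Solos, 493 units, $120,296.93):
Base rate for F-357 is $6.05/unit.
F-357 has an FTA preferential rate, but origin Solos is not Astena; base rate stands.
Additional duty on F-357 from Solos: +4.6% ad valorem. Applied ad valorem rate = 4.6%.
Duty = $120,296.93 × 4.6% + 493 × $6.05 = $8,516.31.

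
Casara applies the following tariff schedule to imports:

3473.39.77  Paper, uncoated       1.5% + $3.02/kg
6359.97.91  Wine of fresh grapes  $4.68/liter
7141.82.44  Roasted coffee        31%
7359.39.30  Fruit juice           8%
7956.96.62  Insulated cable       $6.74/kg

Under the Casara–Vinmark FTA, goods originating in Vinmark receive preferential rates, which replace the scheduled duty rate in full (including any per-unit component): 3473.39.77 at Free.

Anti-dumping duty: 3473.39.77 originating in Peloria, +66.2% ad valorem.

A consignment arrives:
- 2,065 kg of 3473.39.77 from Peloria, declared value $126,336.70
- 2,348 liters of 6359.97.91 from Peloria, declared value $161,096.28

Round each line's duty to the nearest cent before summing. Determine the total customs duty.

$102,754.89

Line 1 (3473.39.77, Peloria, 2,065 kg, $126,336.70):
Base rate for 3473.39.77 is 1.5% + $3.02/kg.
3473.39.77 has an FTA preferential rate, but origin Peloria is not Vinmark; base rate stands.
Additional duty on 3473.39.77 from Peloria: +66.2%. Applied ad valorem rate: 1.5% + 66.2% = 67.7%.
Duty = $126,336.70 × 67.7% + 2,065 × $3.02 = $91,766.25.
Line 2 (6359.97.91, Peloria, 2,348 liters, $161,096.28):
Base rate for 6359.97.91 is $4.68/liter.
Duty = 2,348 × $4.68 = $10,988.64.
Total = $91,766.25 + $10,988.64 = $102,754.89.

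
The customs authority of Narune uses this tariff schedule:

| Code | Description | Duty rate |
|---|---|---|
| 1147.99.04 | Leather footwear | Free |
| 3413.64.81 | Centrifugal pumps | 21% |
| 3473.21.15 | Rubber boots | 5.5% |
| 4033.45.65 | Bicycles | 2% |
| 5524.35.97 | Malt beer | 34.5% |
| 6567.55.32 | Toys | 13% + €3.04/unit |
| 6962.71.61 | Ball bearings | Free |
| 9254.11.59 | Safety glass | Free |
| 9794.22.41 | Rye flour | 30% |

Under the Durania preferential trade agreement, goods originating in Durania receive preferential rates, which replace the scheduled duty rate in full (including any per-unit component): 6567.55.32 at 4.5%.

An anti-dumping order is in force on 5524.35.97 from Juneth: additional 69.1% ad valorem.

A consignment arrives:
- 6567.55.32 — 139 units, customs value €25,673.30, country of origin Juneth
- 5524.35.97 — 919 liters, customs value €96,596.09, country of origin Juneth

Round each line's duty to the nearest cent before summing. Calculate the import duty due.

Line 1 (6567.55.32, Juneth, 139 units, €25,673.30):
Base rate for 6567.55.32 is 13% + €3.04/unit.
6567.55.32 has an FTA preferential rate, but origin Juneth is not Durania; base rate stands.
Duty = €25,673.30 × 13% + 139 × €3.04 = €3,760.09.
Line 2 (5524.35.97, Juneth, 919 liters, €96,596.09):
Base rate for 5524.35.97 is 34.5%.
Additional duty on 5524.35.97 from Juneth: +69.1%. Applied ad valorem rate: 34.5% + 69.1% = 103.6%.
Duty = €96,596.09 × 103.6% = €100,073.55.
Total = €3,760.09 + €100,073.55 = €103,833.64.

€103,833.64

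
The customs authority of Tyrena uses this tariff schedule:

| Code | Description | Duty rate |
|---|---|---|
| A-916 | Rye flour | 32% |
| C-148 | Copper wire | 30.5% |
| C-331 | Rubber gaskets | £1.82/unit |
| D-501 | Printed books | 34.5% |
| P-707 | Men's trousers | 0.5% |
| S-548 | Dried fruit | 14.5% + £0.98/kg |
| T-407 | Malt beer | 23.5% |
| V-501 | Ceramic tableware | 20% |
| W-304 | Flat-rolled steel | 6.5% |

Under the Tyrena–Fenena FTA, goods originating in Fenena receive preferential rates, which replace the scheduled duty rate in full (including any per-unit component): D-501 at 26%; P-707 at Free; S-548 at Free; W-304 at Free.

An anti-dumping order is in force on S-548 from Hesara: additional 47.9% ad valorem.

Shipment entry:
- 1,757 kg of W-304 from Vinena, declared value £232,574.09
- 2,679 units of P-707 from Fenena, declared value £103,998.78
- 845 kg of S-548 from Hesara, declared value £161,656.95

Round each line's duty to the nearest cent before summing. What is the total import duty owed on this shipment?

£116,819.36

Line 1 (W-304, Vinena, 1,757 kg, £232,574.09):
Base rate for W-304 is 6.5%.
W-304 has an FTA preferential rate, but origin Vinena is not Fenena; base rate stands.
Duty = £232,574.09 × 6.5% = £15,117.32.
Line 2 (P-707, Fenena, 2,679 units, £103,998.78):
Base rate for P-707 is 0.5%.
Origin Fenena qualifies under the Tyrena–Fenena agreement and P-707 is covered: preferential rate Free applies instead.
Duty = £103,998.78 × 0% = £0.00.
Line 3 (S-548, Hesara, 845 kg, £161,656.95):
Base rate for S-548 is 14.5% + £0.98/kg.
S-548 has an FTA preferential rate, but origin Hesara is not Fenena; base rate stands.
Additional duty on S-548 from Hesara: +47.9%. Applied ad valorem rate: 14.5% + 47.9% = 62.4%.
Duty = £161,656.95 × 62.4% + 845 × £0.98 = £101,702.04.
Total = £15,117.32 + £0.00 + £101,702.04 = £116,819.36.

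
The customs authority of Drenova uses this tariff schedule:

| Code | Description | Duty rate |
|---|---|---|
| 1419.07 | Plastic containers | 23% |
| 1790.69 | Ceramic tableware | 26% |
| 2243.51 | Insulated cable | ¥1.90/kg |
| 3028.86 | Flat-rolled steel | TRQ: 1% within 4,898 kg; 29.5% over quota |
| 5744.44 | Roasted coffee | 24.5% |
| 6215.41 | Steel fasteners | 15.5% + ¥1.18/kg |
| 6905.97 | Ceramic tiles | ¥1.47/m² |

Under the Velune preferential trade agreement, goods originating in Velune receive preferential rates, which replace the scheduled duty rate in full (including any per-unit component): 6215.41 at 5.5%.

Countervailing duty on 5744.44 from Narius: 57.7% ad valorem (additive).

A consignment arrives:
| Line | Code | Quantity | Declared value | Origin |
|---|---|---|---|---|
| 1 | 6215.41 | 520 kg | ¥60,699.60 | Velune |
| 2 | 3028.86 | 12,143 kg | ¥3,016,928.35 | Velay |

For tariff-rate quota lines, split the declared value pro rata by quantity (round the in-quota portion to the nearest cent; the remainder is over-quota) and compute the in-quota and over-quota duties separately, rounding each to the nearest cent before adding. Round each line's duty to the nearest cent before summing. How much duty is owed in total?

¥546,513.53

Line 1 (6215.41, Velune, 520 kg, ¥60,699.60):
Base rate for 6215.41 is 15.5% + ¥1.18/kg.
Origin Velune qualifies under the Drenova–Velune agreement and 6215.41 is covered: preferential rate 5.5% applies instead.
Duty = ¥60,699.60 × 5.5% = ¥3,338.48.
Line 2 (3028.86, Velay, 12,143 kg, ¥3,016,928.35):
Code 3028.86 is under a tariff-rate quota (threshold 4,898 kg). In-quota: 4,898 kg at 1%; over-quota: 7,245 kg at 29.5%.
Pro-rata value split: in-quota = ¥3,016,928.35 × 4,898/12,143 = ¥1,216,908.10; over-quota = ¥3,016,928.35 − ¥1,216,908.10 = ¥1,800,020.25.
In-quota duty = ¥1,216,908.10 × 1% = ¥12,169.08. Over-quota duty = ¥1,800,020.25 × 29.5% = ¥531,005.97.
Line duty = ¥12,169.08 + ¥531,005.97 = ¥543,175.05.
Total = ¥3,338.48 + ¥543,175.05 = ¥546,513.53.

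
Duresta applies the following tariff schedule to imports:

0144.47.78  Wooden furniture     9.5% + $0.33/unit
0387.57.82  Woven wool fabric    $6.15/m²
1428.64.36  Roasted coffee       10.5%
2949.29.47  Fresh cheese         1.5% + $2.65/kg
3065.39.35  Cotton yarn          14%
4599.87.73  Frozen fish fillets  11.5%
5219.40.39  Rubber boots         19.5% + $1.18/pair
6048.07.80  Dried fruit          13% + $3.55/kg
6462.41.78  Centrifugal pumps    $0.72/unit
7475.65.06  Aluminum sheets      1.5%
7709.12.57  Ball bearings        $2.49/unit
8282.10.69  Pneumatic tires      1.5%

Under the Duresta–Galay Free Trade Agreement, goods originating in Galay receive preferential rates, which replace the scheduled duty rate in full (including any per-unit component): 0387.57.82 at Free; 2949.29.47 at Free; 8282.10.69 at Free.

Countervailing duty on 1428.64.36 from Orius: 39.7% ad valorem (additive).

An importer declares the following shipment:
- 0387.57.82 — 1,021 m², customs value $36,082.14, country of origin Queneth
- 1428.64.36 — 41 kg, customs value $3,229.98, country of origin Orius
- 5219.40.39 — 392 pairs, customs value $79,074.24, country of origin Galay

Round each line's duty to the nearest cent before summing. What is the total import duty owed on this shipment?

Line 1 (0387.57.82, Queneth, 1,021 m², $36,082.14):
Base rate for 0387.57.82 is $6.15/m².
0387.57.82 has an FTA preferential rate, but origin Queneth is not Galay; base rate stands.
Duty = 1,021 × $6.15 = $6,279.15.
Line 2 (1428.64.36, Orius, 41 kg, $3,229.98):
Base rate for 1428.64.36 is 10.5%.
Additional duty on 1428.64.36 from Orius: +39.7%. Applied ad valorem rate: 10.5% + 39.7% = 50.2%.
Duty = $3,229.98 × 50.2% = $1,621.45.
Line 3 (5219.40.39, Galay, 392 pairs, $79,074.24):
Base rate for 5219.40.39 is 19.5% + $1.18/pair.
Origin Galay is the FTA partner but 5219.40.39 is not on the preference list; base rate stands.
Duty = $79,074.24 × 19.5% + 392 × $1.18 = $15,882.04.
Total = $6,279.15 + $1,621.45 + $15,882.04 = $23,782.64.

$23,782.64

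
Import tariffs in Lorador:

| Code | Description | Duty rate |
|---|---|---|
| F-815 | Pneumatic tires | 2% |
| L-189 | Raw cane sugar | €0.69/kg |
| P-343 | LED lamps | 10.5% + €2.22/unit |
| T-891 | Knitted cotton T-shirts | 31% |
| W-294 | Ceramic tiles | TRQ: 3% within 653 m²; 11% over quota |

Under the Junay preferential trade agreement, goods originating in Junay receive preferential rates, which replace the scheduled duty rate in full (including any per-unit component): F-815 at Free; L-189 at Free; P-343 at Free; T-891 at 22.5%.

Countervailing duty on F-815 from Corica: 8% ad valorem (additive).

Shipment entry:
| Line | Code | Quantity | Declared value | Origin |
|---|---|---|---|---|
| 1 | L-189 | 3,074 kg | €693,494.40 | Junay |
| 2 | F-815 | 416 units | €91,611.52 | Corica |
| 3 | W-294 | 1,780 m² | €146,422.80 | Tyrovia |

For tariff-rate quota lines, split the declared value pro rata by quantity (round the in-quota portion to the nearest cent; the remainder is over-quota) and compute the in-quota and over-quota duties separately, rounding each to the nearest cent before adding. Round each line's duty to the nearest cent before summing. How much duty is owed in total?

Line 1 (L-189, Junay, 3,074 kg, €693,494.40):
Base rate for L-189 is €0.69/kg.
Origin Junay qualifies under the Lorador–Junay agreement and L-189 is covered: preferential rate Free applies instead.
Duty = €693,494.40 × 0% = €0.00.
Line 2 (F-815, Corica, 416 units, €91,611.52):
Base rate for F-815 is 2%.
F-815 has an FTA preferential rate, but origin Corica is not Junay; base rate stands.
Additional duty on F-815 from Corica: +8%. Applied ad valorem rate: 2% + 8% = 10%.
Duty = €91,611.52 × 10% = €9,161.15.
Line 3 (W-294, Tyrovia, 1,780 m², €146,422.80):
Code W-294 is under a tariff-rate quota (threshold 653 m²). In-quota: 653 m² at 3%; over-quota: 1,127 m² at 11%.
Pro-rata value split: in-quota = €146,422.80 × 653/1,780 = €53,715.78; over-quota = €146,422.80 − €53,715.78 = €92,707.02.
In-quota duty = €53,715.78 × 3% = €1,611.47. Over-quota duty = €92,707.02 × 11% = €10,197.77.
Line duty = €1,611.47 + €10,197.77 = €11,809.24.
Total = €0.00 + €9,161.15 + €11,809.24 = €20,970.39.

€20,970.39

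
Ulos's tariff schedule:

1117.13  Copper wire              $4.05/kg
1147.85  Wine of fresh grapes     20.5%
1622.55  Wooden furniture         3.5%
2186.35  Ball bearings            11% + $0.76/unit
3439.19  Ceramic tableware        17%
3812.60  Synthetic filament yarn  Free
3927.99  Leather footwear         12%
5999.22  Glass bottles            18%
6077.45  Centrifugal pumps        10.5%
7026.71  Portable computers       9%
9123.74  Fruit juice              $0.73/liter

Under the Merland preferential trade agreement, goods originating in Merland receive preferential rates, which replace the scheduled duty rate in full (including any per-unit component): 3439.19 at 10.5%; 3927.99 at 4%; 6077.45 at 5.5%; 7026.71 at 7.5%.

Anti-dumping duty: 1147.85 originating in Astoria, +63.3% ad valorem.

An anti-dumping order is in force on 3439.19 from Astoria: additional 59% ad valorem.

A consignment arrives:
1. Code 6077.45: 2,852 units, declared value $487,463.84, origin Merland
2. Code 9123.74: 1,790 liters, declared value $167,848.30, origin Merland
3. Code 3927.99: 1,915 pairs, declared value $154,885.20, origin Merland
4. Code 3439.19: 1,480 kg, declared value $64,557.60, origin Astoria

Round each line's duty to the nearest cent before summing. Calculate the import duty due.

$83,376.40

Line 1 (6077.45, Merland, 2,852 units, $487,463.84):
Base rate for 6077.45 is 10.5%.
Origin Merland qualifies under the Ulos–Merland agreement and 6077.45 is covered: preferential rate 5.5% applies instead.
Duty = $487,463.84 × 5.5% = $26,810.51.
Line 2 (9123.74, Merland, 1,790 liters, $167,848.30):
Base rate for 9123.74 is $0.73/liter.
Origin Merland is the FTA partner but 9123.74 is not on the preference list; base rate stands.
Duty = 1,790 × $0.73 = $1,306.70.
Line 3 (3927.99, Merland, 1,915 pairs, $154,885.20):
Base rate for 3927.99 is 12%.
Origin Merland qualifies under the Ulos–Merland agreement and 3927.99 is covered: preferential rate 4% applies instead.
Duty = $154,885.20 × 4% = $6,195.41.
Line 4 (3439.19, Astoria, 1,480 kg, $64,557.60):
Base rate for 3439.19 is 17%.
3439.19 has an FTA preferential rate, but origin Astoria is not Merland; base rate stands.
Additional duty on 3439.19 from Astoria: +59%. Applied ad valorem rate: 17% + 59% = 76%.
Duty = $64,557.60 × 76% = $49,063.78.
Total = $26,810.51 + $1,306.70 + $6,195.41 + $49,063.78 = $83,376.40.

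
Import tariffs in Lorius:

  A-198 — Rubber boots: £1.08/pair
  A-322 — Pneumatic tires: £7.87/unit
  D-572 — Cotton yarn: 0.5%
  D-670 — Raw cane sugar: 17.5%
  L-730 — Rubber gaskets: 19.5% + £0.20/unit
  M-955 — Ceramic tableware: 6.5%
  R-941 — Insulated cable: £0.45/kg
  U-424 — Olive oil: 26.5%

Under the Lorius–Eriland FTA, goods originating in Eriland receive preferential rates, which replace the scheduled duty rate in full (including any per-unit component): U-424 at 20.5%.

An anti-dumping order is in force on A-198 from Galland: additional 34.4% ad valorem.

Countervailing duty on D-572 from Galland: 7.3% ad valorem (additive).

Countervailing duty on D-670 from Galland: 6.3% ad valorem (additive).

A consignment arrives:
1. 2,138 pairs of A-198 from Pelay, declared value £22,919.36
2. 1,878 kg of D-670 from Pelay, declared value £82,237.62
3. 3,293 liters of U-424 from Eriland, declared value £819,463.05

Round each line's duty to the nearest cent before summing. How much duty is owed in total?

£184,690.55

Line 1 (A-198, Pelay, 2,138 pairs, £22,919.36):
Base rate for A-198 is £1.08/pair.
The additional-duty order on A-198 targets Galland, not Pelay; it does not apply.
Duty = 2,138 × £1.08 = £2,309.04.
Line 2 (D-670, Pelay, 1,878 kg, £82,237.62):
Base rate for D-670 is 17.5%.
The additional-duty order on D-670 targets Galland, not Pelay; it does not apply.
Duty = £82,237.62 × 17.5% = £14,391.58.
Line 3 (U-424, Eriland, 3,293 liters, £819,463.05):
Base rate for U-424 is 26.5%.
Origin Eriland qualifies under the Lorius–Eriland agreement and U-424 is covered: preferential rate 20.5% applies instead.
Duty = £819,463.05 × 20.5% = £167,989.93.
Total = £2,309.04 + £14,391.58 + £167,989.93 = £184,690.55.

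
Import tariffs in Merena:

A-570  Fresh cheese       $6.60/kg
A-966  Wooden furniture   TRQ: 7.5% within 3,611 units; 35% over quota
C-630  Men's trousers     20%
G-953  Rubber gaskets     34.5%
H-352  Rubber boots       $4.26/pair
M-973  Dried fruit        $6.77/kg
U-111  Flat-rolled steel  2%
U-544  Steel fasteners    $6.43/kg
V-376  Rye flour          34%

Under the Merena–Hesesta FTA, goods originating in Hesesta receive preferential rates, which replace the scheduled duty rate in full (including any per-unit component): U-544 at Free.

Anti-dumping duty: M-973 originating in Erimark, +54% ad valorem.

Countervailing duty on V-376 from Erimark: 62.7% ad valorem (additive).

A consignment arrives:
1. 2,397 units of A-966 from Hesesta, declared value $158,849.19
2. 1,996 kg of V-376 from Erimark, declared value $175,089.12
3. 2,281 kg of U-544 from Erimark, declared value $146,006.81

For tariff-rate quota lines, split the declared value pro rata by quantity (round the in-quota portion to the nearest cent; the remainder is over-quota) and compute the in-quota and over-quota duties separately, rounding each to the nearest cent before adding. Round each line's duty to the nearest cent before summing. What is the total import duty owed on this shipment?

Line 1 (A-966, Hesesta, 2,397 units, $158,849.19):
Code A-966 is under a tariff-rate quota (threshold 3,611 units). Quantity 2,397 units is within the quota, so the in-quota rate 7.5% applies to the full value.
Duty = $158,849.19 × 7.5% = $11,913.69.
Line 2 (V-376, Erimark, 1,996 kg, $175,089.12):
Base rate for V-376 is 34%.
Additional duty on V-376 from Erimark: +62.7%. Applied ad valorem rate: 34% + 62.7% = 96.7%.
Duty = $175,089.12 × 96.7% = $169,311.18.
Line 3 (U-544, Erimark, 2,281 kg, $146,006.81):
Base rate for U-544 is $6.43/kg.
U-544 has an FTA preferential rate, but origin Erimark is not Hesesta; base rate stands.
Duty = 2,281 × $6.43 = $14,666.83.
Total = $11,913.69 + $169,311.18 + $14,666.83 = $195,891.70.

$195,891.70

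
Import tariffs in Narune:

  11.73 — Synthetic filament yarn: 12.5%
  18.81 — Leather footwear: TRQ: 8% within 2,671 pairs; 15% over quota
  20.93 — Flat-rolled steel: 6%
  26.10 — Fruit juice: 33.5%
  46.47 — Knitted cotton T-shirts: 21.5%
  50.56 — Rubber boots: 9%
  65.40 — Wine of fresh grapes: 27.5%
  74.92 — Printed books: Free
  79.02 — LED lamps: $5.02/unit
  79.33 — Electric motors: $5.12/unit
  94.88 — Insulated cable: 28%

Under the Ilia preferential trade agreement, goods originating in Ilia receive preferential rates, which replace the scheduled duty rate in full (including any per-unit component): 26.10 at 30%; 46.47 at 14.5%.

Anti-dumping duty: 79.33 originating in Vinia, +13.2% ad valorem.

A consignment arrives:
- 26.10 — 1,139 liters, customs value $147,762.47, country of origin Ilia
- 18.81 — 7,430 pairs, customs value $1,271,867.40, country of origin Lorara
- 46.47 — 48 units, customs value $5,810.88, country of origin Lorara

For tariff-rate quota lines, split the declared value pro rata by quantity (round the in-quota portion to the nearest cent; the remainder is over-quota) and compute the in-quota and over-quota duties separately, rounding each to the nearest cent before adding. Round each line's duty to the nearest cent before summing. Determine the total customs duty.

$204,352.66

Line 1 (26.10, Ilia, 1,139 liters, $147,762.47):
Base rate for 26.10 is 33.5%.
Origin Ilia qualifies under the Narune–Ilia agreement and 26.10 is covered: preferential rate 30% applies instead.
Duty = $147,762.47 × 30% = $44,328.74.
Line 2 (18.81, Lorara, 7,430 pairs, $1,271,867.40):
Code 18.81 is under a tariff-rate quota (threshold 2,671 pairs). In-quota: 2,671 pairs at 8%; over-quota: 4,759 pairs at 15%.
Pro-rata value split: in-quota = $1,271,867.40 × 2,671/7,430 = $457,221.78; over-quota = $1,271,867.40 − $457,221.78 = $814,645.62.
In-quota duty = $457,221.78 × 8% = $36,577.74. Over-quota duty = $814,645.62 × 15% = $122,196.84.
Line duty = $36,577.74 + $122,196.84 = $158,774.58.
Line 3 (46.47, Lorara, 48 units, $5,810.88):
Base rate for 46.47 is 21.5%.
46.47 has an FTA preferential rate, but origin Lorara is not Ilia; base rate stands.
Duty = $5,810.88 × 21.5% = $1,249.34.
Total = $44,328.74 + $158,774.58 + $1,249.34 = $204,352.66.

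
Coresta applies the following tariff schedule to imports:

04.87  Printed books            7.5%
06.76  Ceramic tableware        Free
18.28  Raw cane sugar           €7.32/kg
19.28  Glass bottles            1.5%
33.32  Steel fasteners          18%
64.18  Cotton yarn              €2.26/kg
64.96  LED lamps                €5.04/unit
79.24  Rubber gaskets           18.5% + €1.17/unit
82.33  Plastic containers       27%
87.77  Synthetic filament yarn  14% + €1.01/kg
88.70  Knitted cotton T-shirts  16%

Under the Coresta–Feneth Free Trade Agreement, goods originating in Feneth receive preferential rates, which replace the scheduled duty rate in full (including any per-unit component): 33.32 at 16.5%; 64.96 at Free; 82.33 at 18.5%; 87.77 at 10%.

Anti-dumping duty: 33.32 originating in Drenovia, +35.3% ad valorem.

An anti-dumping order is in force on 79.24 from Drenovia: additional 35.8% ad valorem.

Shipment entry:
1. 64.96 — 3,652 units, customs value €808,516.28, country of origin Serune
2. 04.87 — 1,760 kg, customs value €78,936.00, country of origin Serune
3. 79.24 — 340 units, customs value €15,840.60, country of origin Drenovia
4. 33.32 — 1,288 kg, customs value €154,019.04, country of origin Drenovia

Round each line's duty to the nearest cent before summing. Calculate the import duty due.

€115,417.68

Line 1 (64.96, Serune, 3,652 units, €808,516.28):
Base rate for 64.96 is €5.04/unit.
64.96 has an FTA preferential rate, but origin Serune is not Feneth; base rate stands.
Duty = 3,652 × €5.04 = €18,406.08.
Line 2 (04.87, Serune, 1,760 kg, €78,936.00):
Base rate for 04.87 is 7.5%.
Duty = €78,936.00 × 7.5% = €5,920.20.
Line 3 (79.24, Drenovia, 340 units, €15,840.60):
Base rate for 79.24 is 18.5% + €1.17/unit.
Additional duty on 79.24 from Drenovia: +35.8%. Applied ad valorem rate: 18.5% + 35.8% = 54.3%.
Duty = €15,840.60 × 54.3% + 340 × €1.17 = €8,999.25.
Line 4 (33.32, Drenovia, 1,288 kg, €154,019.04):
Base rate for 33.32 is 18%.
33.32 has an FTA preferential rate, but origin Drenovia is not Feneth; base rate stands.
Additional duty on 33.32 from Drenovia: +35.3%. Applied ad valorem rate: 18% + 35.3% = 53.3%.
Duty = €154,019.04 × 53.3% = €82,092.15.
Total = €18,406.08 + €5,920.20 + €8,999.25 + €82,092.15 = €115,417.68.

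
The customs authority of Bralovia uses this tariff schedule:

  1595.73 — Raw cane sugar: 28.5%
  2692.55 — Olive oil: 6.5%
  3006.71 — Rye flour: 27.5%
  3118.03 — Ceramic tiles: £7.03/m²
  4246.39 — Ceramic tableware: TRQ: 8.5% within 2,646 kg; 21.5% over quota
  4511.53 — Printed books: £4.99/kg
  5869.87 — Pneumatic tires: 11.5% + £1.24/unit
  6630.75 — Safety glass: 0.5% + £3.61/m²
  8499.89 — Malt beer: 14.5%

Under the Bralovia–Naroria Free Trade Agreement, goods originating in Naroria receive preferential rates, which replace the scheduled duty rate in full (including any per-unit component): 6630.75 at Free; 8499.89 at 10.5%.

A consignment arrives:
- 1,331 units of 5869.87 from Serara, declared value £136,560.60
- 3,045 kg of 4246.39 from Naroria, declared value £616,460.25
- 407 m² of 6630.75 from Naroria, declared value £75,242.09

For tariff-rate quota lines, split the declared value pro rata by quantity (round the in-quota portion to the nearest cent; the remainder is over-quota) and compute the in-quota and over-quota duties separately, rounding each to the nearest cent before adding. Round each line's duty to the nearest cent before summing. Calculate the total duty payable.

Line 1 (5869.87, Serara, 1,331 units, £136,560.60):
Base rate for 5869.87 is 11.5% + £1.24/unit.
Duty = £136,560.60 × 11.5% + 1,331 × £1.24 = £17,354.91.
Line 2 (4246.39, Naroria, 3,045 kg, £616,460.25):
Code 4246.39 is under a tariff-rate quota (threshold 2,646 kg). In-quota: 2,646 kg at 8.5%; over-quota: 399 kg at 21.5%.
Pro-rata value split: in-quota = £616,460.25 × 2,646/3,045 = £535,682.70; over-quota = £616,460.25 − £535,682.70 = £80,777.55.
In-quota duty = £535,682.70 × 8.5% = £45,533.03. Over-quota duty = £80,777.55 × 21.5% = £17,367.17.
Line duty = £45,533.03 + £17,367.17 = £62,900.20.
Line 3 (6630.75, Naroria, 407 m², £75,242.09):
Base rate for 6630.75 is 0.5% + £3.61/m².
Origin Naroria qualifies under the Bralovia–Naroria agreement and 6630.75 is covered: preferential rate Free applies instead.
Duty = £75,242.09 × 0% = £0.00.
Total = £17,354.91 + £62,900.20 + £0.00 = £80,255.11.

£80,255.11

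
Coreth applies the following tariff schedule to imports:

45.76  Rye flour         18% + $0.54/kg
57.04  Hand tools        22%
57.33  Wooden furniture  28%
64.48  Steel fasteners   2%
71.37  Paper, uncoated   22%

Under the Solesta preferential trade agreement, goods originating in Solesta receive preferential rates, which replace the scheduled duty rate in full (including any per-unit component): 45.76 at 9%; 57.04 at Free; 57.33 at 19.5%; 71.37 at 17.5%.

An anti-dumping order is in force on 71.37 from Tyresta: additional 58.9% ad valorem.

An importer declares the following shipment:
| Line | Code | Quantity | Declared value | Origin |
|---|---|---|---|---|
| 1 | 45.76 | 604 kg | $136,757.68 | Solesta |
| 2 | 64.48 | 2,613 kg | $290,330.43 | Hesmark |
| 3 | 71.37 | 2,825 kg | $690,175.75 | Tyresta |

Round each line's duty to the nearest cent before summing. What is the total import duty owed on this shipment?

Line 1 (45.76, Solesta, 604 kg, $136,757.68):
Base rate for 45.76 is 18% + $0.54/kg.
Origin Solesta qualifies under the Coreth–Solesta agreement and 45.76 is covered: preferential rate 9% applies instead.
Duty = $136,757.68 × 9% = $12,308.19.
Line 2 (64.48, Hesmark, 2,613 kg, $290,330.43):
Base rate for 64.48 is 2%.
Duty = $290,330.43 × 2% = $5,806.61.
Line 3 (71.37, Tyresta, 2,825 kg, $690,175.75):
Base rate for 71.37 is 22%.
71.37 has an FTA preferential rate, but origin Tyresta is not Solesta; base rate stands.
Additional duty on 71.37 from Tyresta: +58.9%. Applied ad valorem rate: 22% + 58.9% = 80.9%.
Duty = $690,175.75 × 80.9% = $558,352.18.
Total = $12,308.19 + $5,806.61 + $558,352.18 = $576,466.98.

$576,466.98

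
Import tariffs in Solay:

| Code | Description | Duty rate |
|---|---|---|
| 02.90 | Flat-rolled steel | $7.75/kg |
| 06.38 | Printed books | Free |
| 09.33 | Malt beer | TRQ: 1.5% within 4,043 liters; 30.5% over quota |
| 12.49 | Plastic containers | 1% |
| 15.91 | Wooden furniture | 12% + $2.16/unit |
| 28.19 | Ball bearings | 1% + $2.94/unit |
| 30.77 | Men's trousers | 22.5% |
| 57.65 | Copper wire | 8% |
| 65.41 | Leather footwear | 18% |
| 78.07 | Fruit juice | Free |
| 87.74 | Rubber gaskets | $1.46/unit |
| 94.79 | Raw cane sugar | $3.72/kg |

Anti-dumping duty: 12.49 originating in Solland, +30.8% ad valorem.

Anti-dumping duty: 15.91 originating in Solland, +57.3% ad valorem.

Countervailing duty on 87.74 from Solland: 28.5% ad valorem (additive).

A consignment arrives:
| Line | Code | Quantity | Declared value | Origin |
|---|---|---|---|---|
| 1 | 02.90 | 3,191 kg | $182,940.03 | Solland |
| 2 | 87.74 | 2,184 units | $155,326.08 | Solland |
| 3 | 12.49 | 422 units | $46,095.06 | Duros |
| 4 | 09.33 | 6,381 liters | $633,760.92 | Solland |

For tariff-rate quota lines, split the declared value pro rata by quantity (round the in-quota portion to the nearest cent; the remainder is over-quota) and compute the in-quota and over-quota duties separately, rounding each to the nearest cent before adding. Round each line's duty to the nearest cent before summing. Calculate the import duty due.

Line 1 (02.90, Solland, 3,191 kg, $182,940.03):
Base rate for 02.90 is $7.75/kg.
Duty = 3,191 × $7.75 = $24,730.25.
Line 2 (87.74, Solland, 2,184 units, $155,326.08):
Base rate for 87.74 is $1.46/unit.
Additional duty on 87.74 from Solland: +28.5% ad valorem. Applied ad valorem rate = 28.5%.
Duty = $155,326.08 × 28.5% + 2,184 × $1.46 = $47,456.57.
Line 3 (12.49, Duros, 422 units, $46,095.06):
Base rate for 12.49 is 1%.
The additional-duty order on 12.49 targets Solland, not Duros; it does not apply.
Duty = $46,095.06 × 1% = $460.95.
Line 4 (09.33, Solland, 6,381 liters, $633,760.92):
Code 09.33 is under a tariff-rate quota (threshold 4,043 liters). In-quota: 4,043 liters at 1.5%; over-quota: 2,338 liters at 30.5%.
Pro-rata value split: in-quota = $633,760.92 × 4,043/6,381 = $401,550.76; over-quota = $633,760.92 − $401,550.76 = $232,210.16.
In-quota duty = $401,550.76 × 1.5% = $6,023.26. Over-quota duty = $232,210.16 × 30.5% = $70,824.10.
Line duty = $6,023.26 + $70,824.10 = $76,847.36.
Total = $24,730.25 + $47,456.57 + $460.95 + $76,847.36 = $149,495.13.

$149,495.13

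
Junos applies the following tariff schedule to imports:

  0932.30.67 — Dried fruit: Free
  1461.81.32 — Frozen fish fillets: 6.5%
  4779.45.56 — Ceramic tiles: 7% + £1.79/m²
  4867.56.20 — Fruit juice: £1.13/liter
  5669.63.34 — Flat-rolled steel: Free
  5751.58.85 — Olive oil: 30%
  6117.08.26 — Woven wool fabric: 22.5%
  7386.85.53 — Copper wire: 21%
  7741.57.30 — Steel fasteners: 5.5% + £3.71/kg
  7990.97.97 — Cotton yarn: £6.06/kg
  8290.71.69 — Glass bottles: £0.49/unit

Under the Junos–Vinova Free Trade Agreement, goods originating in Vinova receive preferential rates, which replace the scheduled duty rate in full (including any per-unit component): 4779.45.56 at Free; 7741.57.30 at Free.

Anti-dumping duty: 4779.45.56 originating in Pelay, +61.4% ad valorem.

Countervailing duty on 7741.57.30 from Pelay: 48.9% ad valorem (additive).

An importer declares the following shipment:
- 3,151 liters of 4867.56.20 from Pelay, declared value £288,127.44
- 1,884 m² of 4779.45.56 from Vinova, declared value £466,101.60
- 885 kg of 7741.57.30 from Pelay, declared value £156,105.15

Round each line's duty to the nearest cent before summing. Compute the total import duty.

£91,765.18

Line 1 (4867.56.20, Pelay, 3,151 liters, £288,127.44):
Base rate for 4867.56.20 is £1.13/liter.
Duty = 3,151 × £1.13 = £3,560.63.
Line 2 (4779.45.56, Vinova, 1,884 m², £466,101.60):
Base rate for 4779.45.56 is 7% + £1.79/m².
Origin Vinova qualifies under the Junos–Vinova agreement and 4779.45.56 is covered: preferential rate Free applies instead.
The additional-duty order on 4779.45.56 targets Pelay, not Vinova; it does not apply.
Duty = £466,101.60 × 0% = £0.00.
Line 3 (7741.57.30, Pelay, 885 kg, £156,105.15):
Base rate for 7741.57.30 is 5.5% + £3.71/kg.
7741.57.30 has an FTA preferential rate, but origin Pelay is not Vinova; base rate stands.
Additional duty on 7741.57.30 from Pelay: +48.9%. Applied ad valorem rate: 5.5% + 48.9% = 54.4%.
Duty = £156,105.15 × 54.4% + 885 × £3.71 = £88,204.55.
Total = £3,560.63 + £0.00 + £88,204.55 = £91,765.18.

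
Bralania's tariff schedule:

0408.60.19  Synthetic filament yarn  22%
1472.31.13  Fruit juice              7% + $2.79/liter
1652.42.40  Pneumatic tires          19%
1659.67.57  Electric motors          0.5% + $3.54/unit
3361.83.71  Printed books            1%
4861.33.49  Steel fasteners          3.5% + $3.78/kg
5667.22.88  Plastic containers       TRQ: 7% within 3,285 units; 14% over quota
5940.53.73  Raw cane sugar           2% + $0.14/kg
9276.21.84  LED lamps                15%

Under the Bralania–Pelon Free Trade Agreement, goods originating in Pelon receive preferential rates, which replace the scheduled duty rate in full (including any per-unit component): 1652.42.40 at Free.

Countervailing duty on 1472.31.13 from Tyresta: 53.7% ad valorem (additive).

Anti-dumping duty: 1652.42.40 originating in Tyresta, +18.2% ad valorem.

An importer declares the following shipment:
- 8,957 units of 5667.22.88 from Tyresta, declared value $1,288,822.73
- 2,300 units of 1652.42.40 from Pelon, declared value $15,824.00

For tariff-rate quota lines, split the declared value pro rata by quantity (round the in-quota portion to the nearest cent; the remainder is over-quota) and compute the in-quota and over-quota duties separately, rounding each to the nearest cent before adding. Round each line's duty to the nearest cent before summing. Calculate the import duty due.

$147,347.68

Line 1 (5667.22.88, Tyresta, 8,957 units, $1,288,822.73):
Code 5667.22.88 is under a tariff-rate quota (threshold 3,285 units). In-quota: 3,285 units at 7%; over-quota: 5,672 units at 14%.
Pro-rata value split: in-quota = $1,288,822.73 × 3,285/8,957 = $472,678.65; over-quota = $1,288,822.73 − $472,678.65 = $816,144.08.
In-quota duty = $472,678.65 × 7% = $33,087.51. Over-quota duty = $816,144.08 × 14% = $114,260.17.
Line duty = $33,087.51 + $114,260.17 = $147,347.68.
Line 2 (1652.42.40, Pelon, 2,300 units, $15,824.00):
Base rate for 1652.42.40 is 19%.
Origin Pelon qualifies under the Bralania–Pelon agreement and 1652.42.40 is covered: preferential rate Free applies instead.
The additional-duty order on 1652.42.40 targets Tyresta, not Pelon; it does not apply.
Duty = $15,824.00 × 0% = $0.00.
Total = $147,347.68 + $0.00 = $147,347.68.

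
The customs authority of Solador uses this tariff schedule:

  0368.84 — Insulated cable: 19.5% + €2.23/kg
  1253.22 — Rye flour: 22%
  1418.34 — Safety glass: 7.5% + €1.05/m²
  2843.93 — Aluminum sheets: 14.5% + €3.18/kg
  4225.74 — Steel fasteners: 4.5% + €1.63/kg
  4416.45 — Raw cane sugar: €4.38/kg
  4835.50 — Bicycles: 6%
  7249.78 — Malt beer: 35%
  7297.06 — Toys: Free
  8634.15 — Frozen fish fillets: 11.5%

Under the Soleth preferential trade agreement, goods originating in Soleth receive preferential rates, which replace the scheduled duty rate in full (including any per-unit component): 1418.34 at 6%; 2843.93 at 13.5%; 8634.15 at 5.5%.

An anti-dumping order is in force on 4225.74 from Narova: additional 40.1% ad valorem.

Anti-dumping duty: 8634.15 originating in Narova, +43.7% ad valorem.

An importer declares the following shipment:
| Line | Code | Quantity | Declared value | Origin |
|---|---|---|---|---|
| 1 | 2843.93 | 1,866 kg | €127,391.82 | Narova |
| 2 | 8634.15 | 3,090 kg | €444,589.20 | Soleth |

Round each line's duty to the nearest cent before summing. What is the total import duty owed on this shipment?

Line 1 (2843.93, Narova, 1,866 kg, €127,391.82):
Base rate for 2843.93 is 14.5% + €3.18/kg.
2843.93 has an FTA preferential rate, but origin Narova is not Soleth; base rate stands.
Duty = €127,391.82 × 14.5% + 1,866 × €3.18 = €24,405.69.
Line 2 (8634.15, Soleth, 3,090 kg, €444,589.20):
Base rate for 8634.15 is 11.5%.
Origin Soleth qualifies under the Solador–Soleth agreement and 8634.15 is covered: preferential rate 5.5% applies instead.
The additional-duty order on 8634.15 targets Narova, not Soleth; it does not apply.
Duty = €444,589.20 × 5.5% = €24,452.41.
Total = €24,405.69 + €24,452.41 = €48,858.10.

€48,858.10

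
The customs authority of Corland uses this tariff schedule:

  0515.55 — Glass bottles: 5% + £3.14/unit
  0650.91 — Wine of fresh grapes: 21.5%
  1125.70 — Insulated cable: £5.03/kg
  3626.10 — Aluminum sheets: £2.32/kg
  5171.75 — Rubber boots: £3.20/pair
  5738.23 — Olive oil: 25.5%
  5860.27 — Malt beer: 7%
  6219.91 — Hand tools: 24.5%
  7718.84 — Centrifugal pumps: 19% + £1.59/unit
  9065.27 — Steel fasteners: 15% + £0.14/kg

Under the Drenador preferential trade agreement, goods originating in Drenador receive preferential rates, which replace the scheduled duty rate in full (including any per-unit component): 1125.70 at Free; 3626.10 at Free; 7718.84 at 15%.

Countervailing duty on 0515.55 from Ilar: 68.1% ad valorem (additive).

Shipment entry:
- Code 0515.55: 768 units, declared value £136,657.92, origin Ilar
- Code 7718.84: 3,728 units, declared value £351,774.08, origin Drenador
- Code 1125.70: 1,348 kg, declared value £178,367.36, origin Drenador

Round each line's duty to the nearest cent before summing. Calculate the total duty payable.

Line 1 (0515.55, Ilar, 768 units, £136,657.92):
Base rate for 0515.55 is 5% + £3.14/unit.
Additional duty on 0515.55 from Ilar: +68.1%. Applied ad valorem rate: 5% + 68.1% = 73.1%.
Duty = £136,657.92 × 73.1% + 768 × £3.14 = £102,308.46.
Line 2 (7718.84, Drenador, 3,728 units, £351,774.08):
Base rate for 7718.84 is 19% + £1.59/unit.
Origin Drenador qualifies under the Corland–Drenador agreement and 7718.84 is covered: preferential rate 15% applies instead.
Duty = £351,774.08 × 15% = £52,766.11.
Line 3 (1125.70, Drenador, 1,348 kg, £178,367.36):
Base rate for 1125.70 is £5.03/kg.
Origin Drenador qualifies under the Corland–Drenador agreement and 1125.70 is covered: preferential rate Free applies instead.
Duty = £178,367.36 × 0% = £0.00.
Total = £102,308.46 + £52,766.11 + £0.00 = £155,074.57.

£155,074.57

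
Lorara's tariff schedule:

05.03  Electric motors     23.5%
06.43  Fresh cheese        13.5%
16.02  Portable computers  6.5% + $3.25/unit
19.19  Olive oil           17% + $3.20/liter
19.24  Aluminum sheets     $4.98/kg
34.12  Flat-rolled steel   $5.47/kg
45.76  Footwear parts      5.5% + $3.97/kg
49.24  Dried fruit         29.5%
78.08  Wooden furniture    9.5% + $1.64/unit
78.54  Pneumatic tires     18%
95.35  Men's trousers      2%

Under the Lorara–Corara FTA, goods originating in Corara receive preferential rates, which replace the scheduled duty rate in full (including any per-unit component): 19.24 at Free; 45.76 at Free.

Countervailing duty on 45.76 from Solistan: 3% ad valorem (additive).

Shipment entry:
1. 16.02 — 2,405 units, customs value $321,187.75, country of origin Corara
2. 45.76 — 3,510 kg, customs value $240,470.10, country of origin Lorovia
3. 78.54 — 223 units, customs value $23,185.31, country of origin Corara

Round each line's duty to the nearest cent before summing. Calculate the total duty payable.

$60,027.37

Line 1 (16.02, Corara, 2,405 units, $321,187.75):
Base rate for 16.02 is 6.5% + $3.25/unit.
Origin Corara is the FTA partner but 16.02 is not on the preference list; base rate stands.
Duty = $321,187.75 × 6.5% + 2,405 × $3.25 = $28,693.45.
Line 2 (45.76, Lorovia, 3,510 kg, $240,470.10):
Base rate for 45.76 is 5.5% + $3.97/kg.
45.76 has an FTA preferential rate, but origin Lorovia is not Corara; base rate stands.
The additional-duty order on 45.76 targets Solistan, not Lorovia; it does not apply.
Duty = $240,470.10 × 5.5% + 3,510 × $3.97 = $27,160.56.
Line 3 (78.54, Corara, 223 units, $23,185.31):
Base rate for 78.54 is 18%.
Origin Corara is the FTA partner but 78.54 is not on the preference list; base rate stands.
Duty = $23,185.31 × 18% = $4,173.36.
Total = $28,693.45 + $27,160.56 + $4,173.36 = $60,027.37.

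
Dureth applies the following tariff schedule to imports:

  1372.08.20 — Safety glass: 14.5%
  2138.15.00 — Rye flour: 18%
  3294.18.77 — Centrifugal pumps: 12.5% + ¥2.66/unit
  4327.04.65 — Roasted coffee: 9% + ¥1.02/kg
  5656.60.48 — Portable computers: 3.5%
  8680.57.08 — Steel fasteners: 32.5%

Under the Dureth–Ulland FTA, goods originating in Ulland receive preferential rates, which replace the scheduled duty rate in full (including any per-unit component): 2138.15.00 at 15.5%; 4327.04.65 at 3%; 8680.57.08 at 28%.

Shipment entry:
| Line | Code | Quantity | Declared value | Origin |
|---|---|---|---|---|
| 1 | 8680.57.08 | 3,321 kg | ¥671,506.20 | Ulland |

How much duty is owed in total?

¥188,021.74

Line 1 (8680.57.08, Ulland, 3,321 kg, ¥671,506.20):
Base rate for 8680.57.08 is 32.5%.
Origin Ulland qualifies under the Dureth–Ulland agreement and 8680.57.08 is covered: preferential rate 28% applies instead.
Duty = ¥671,506.20 × 28% = ¥188,021.74.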